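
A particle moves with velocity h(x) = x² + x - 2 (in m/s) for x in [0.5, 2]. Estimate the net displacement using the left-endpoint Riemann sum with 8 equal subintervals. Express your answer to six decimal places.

Δx = (2 − 0.5)/8 = 0.1875.
Left endpoints: 0.5, 0.6875, 0.875, 1.0625, 1.25, 1.4375, 1.625, 1.8125.
h(0.5) = -1.25, h(0.6875) = -0.83984375, h(0.875) = -0.359375, h(1.0625) = 0.19140625, h(1.25) = 0.8125, h(1.4375) = 1.50390625, h(1.625) = 2.265625, h(1.8125) = 3.09765625.
Sum = Δx · [h(0.5) + h(0.6875) + h(0.875) + ...].
Sum ≈ 1.016602.

1.016602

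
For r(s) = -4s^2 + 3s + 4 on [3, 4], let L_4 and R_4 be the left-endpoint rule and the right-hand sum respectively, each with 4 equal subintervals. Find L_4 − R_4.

L_4 = -31.75.
R_4 = -38.
L_4 − R_4 = 6.25.

6.25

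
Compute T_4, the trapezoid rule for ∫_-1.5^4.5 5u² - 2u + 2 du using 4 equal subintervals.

Δu = (4.5 − (-1.5))/4 = 1.5.
f(-1.5) = 16.25, f(0) = 2, f(1.5) = 10.25, f(3) = 41, f(4.5) = 94.25.
T_4 = (Δu/2)·[f(u_0) + 2f(u_1) + 2f(u_2) + 2f(u_3) + f(u_4)].
Sum = 162.75.

162.75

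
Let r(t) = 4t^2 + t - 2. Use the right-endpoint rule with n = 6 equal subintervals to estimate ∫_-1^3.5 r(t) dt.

Δt = (3.5 − (-1))/6 = 0.75.
Right endpoints: -0.25, 0.5, 1.25, 2, 2.75, 3.5.
r(-0.25) = -2, r(0.5) = -0.5, r(1.25) = 5.5, r(2) = 16, r(2.75) = 31, r(3.5) = 50.5.
Sum = Δt · [r(-0.25) + r(0.5) + r(1.25) + ...].
Sum = 75.375.

75.375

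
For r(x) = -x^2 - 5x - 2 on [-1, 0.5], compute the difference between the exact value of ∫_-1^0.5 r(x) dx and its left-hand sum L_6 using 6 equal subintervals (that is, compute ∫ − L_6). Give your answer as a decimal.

-0.828125

Exact integral: ∫_-1^0.5 r(x) dx = -1.5.
L_6 = -0.671875.
Error = -1.5 − (-0.671875) = -0.828125.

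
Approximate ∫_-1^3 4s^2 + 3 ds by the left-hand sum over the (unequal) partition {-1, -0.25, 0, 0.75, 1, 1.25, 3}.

Subinterval widths: 0.75, 0.25, 0.75, 0.25, 0.25, 1.75.
Left endpoints: -1, -0.25, 0, 0.75, 1, 1.25.
f(-1) = 7, f(-0.25) = 3.25, f(0) = 3, f(0.75) = 5.25, f(1) = 7, f(1.25) = 9.25.
Sum = Σ Δs_i · f(s_i).
Sum = 27.5625.

27.5625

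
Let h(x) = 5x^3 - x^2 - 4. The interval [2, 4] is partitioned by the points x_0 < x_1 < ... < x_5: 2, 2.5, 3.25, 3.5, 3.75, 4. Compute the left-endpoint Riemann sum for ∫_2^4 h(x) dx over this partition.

Subinterval widths: 0.5, 0.75, 0.25, 0.25, 0.25.
Left endpoints: 2, 2.5, 3.25, 3.5, 3.75.
h(2) = 32, h(2.5) = 67.875, h(3.25) = 157.078125, h(3.5) = 198.125, h(3.75) = 245.609375.
Sum = Σ Δx_i · h(x_i).
Sum = 217.109375.

217.109375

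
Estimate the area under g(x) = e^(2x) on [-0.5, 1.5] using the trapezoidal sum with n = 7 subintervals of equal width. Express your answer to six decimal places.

Δx = (1.5 − (-0.5))/7 = 2/7.
g(-0.5) ≈ 0.367879, g(-3/14) ≈ 0.651439, g(1/14) ≈ 1.153565, g(5/14) ≈ 2.042727, g(9/14) ≈ 3.617251, g(13/14) ≈ 6.405409, g(17/14) ≈ 11.342667, g(1.5) ≈ 20.085537.
T_7 = (Δx/2)·[g(x_0) + 2g(x_1) + ... + 2g(x_{6}) + g(x_7)].
Sum ≈ 10.125647.

10.125647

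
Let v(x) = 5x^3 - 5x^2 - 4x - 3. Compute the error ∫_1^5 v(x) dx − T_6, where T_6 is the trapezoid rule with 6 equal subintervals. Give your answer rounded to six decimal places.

Exact integral: ∫_1^5 v(x) dx ≈ 513.33333333.
T_6 ≈ 525.18518519.
Error ≈ 513.33333333 − 525.18518519 ≈ -11.851852.

-11.851852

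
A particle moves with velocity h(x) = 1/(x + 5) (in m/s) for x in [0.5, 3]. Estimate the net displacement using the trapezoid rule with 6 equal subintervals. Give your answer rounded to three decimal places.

Δx = (3 − 0.5)/6 = 5/12.
h(0.5) = 2/11, h(11/12) = 12/71, h(4/3) = 3/19, h(1.75) = 4/27, h(13/6) = 6/43, h(31/12) = 12/91, h(3) = 0.125.
T_6 = (Δx/2)·[h(x_0) + 2h(x_1) + ... + 2h(x_{5}) + h(x_6)].
Sum ≈ 0.375.

0.375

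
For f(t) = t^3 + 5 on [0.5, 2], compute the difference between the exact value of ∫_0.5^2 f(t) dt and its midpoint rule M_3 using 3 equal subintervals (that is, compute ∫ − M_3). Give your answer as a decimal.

0.1171875

Exact integral: ∫_0.5^2 f(t) dt = 11.484375.
M_3 = 11.3671875.
Error = 11.484375 − 11.3671875 = 0.1171875.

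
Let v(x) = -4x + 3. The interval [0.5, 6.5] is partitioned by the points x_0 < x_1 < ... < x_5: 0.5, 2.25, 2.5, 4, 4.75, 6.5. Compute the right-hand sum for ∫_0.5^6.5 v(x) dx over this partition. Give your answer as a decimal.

-84

Subinterval widths: 1.75, 0.25, 1.5, 0.75, 1.75.
Right endpoints: 2.25, 2.5, 4, 4.75, 6.5.
v(2.25) = -6, v(2.5) = -7, v(4) = -13, v(4.75) = -16, v(6.5) = -23.
Sum = Σ Δx_i · v(x_i).
Sum = -84.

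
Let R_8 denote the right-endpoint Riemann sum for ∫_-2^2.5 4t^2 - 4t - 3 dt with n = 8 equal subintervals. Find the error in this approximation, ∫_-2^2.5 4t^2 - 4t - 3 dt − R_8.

1.58203125

Exact integral: ∫_-2^2.5 f(t) dt = 13.5.
R_8 = 11.91796875.
Error = 13.5 − 11.91796875 = 1.58203125.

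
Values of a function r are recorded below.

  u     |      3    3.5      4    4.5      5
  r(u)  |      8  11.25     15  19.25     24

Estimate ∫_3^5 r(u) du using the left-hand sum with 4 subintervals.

Δu = 0.5.
Sum = 0.5·[8 + 11.25 + 15 + 19.25] = 26.75.

26.75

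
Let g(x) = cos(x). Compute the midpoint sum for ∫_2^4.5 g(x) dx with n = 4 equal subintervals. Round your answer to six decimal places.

Δx = (4.5 − 2)/4 = 0.625.
Midpoints: 2.3125, 2.9375, 3.5625, 4.1875.
g(2.3125) ≈ -0.675545, g(2.9375) ≈ -0.979245, g(3.5625) ≈ -0.912719, g(4.1875) ≈ -0.501117.
Sum = Δx · [g(2.3125) + g(2.9375) + g(3.5625) + g(4.1875)].
Sum ≈ -1.917891.

-1.917891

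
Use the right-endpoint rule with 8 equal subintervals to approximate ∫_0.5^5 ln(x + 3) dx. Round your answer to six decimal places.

Δx = (5 − 0.5)/8 = 0.5625.
Right endpoints: 1.0625, 1.625, 2.1875, 2.75, 3.3125, 3.875, 4.4375, 5.
f(1.0625) ≈ 1.401799, f(1.625) ≈ 1.531476, f(2.1875) ≈ 1.646252, f(2.75) ≈ 1.749200, f(3.3125) ≈ 1.842532, f(3.875) ≈ 1.927892, f(4.4375) ≈ 2.006535, f(5) ≈ 2.079442.
Sum = Δx · [f(1.0625) + f(1.625) + f(2.1875) + ...].
Sum ≈ 7.979134.

7.979134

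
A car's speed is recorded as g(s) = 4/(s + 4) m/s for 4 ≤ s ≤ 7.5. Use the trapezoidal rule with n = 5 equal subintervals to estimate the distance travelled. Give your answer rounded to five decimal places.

Δs = (7.5 − 4)/5 = 0.7.
g(4) = 0.5, g(4.7) = 40/87, g(5.4) = 20/47, g(6.1) = 40/101, g(6.8) = 10/27, g(7.5) = 8/23.
T_5 = (Δs/2)·[g(s_0) + 2g(s_1) + ... + 2g(s_{4}) + g(s_5)].
Sum ≈ 1.45294.

1.45294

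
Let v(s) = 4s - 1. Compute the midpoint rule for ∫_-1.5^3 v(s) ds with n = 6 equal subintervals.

9

Δs = (3 − (-1.5))/6 = 0.75.
Midpoints: -1.125, -0.375, 0.375, 1.125, 1.875, 2.625.
v(-1.125) = -5.5, v(-0.375) = -2.5, v(0.375) = 0.5, v(1.125) = 3.5, v(1.875) = 6.5, v(2.625) = 9.5.
Sum = Δs · [v(-1.125) + v(-0.375) + v(0.375) + ...].
Sum = 9.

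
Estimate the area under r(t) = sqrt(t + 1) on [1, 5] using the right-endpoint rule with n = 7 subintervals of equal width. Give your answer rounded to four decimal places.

Δt = (5 − 1)/7 = 4/7.
Right endpoints: 11/7, 15/7, 19/7, 23/7, 27/7, 31/7, 5.
r(11/7) ≈ 1.6036, r(15/7) ≈ 1.7728, r(19/7) ≈ 1.9272, r(23/7) ≈ 2.0702, r(27/7) ≈ 2.2039, r(31/7) ≈ 2.3299, r(5) ≈ 2.4495.
Sum = Δt · [r(11/7) + r(15/7) + r(19/7) + ...].
Sum ≈ 8.2041.

8.2041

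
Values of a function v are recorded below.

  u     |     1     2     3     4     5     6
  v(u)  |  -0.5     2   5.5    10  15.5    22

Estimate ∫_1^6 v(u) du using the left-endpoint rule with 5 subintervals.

Δu = 1.
Sum = 1·[(-0.5) + 2 + 5.5 + 10 + 15.5] = 32.5.

32.5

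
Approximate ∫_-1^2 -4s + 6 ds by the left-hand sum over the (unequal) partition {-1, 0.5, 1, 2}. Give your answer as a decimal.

19

Subinterval widths: 1.5, 0.5, 1.
Left endpoints: -1, 0.5, 1.
f(-1) = 10, f(0.5) = 4, f(1) = 2.
Sum = Σ Δs_i · f(s_i).
Sum = 19.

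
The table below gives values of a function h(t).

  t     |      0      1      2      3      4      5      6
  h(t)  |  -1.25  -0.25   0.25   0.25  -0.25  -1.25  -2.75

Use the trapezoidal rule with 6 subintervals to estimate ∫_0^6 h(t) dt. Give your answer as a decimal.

Δt = 1.
T_6 = (1/2)·[(-1.25) + 2·(-0.25) + 2·0.25 + 2·0.25 + 2·(-0.25) + 2·(-1.25) + (-2.75)] = -3.25.

-3.25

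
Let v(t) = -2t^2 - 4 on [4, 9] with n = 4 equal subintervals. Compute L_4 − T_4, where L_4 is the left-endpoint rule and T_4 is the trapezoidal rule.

81.25

L_4 = -384.6875.
T_4 = -465.9375.
L_4 − T_4 = 81.25.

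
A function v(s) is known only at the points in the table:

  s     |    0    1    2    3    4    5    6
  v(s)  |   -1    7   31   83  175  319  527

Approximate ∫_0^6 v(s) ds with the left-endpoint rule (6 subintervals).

614

Δs = 1.
Sum = 1·[(-1) + 7 + 31 + 83 + 175 + 319] = 614.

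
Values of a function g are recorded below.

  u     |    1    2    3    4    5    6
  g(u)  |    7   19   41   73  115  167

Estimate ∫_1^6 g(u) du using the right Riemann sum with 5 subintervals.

415

Δu = 1.
Sum = 1·[19 + 41 + 73 + 115 + 167] = 415.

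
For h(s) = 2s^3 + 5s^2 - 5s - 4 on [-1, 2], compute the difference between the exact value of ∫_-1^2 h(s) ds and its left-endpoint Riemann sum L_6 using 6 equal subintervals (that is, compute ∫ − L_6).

Exact integral: ∫_-1^2 h(s) ds = 3.
L_6 = -0.5.
Error = 3 − (-0.5) = 3.5.

3.5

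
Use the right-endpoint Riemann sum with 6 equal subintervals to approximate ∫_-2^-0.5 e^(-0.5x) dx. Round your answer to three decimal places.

2.693

Δx = (-0.5 − (-2))/6 = 0.25.
Right endpoints: -1.75, -1.5, -1.25, -1, -0.75, -0.5.
f(-1.75) ≈ 2.399, f(-1.5) ≈ 2.117, f(-1.25) ≈ 1.868, f(-1) ≈ 1.649, f(-0.75) ≈ 1.455, f(-0.5) ≈ 1.284.
Sum = Δx · [f(-1.75) + f(-1.5) + f(-1.25) + ...].
Sum ≈ 2.693.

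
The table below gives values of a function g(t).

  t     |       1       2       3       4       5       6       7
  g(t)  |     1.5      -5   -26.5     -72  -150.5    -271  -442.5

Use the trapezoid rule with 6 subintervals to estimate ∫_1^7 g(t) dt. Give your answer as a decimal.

-745.5

Δt = 1.
T_6 = (1/2)·[1.5 + 2·(-5) + 2·(-26.5) + 2·(-72) + 2·(-150.5) + 2·(-271) + (-442.5)] = -745.5.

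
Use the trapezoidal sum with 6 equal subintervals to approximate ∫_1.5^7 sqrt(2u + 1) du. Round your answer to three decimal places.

16.681

Δu = (7 − 1.5)/6 = 11/12.
f(1.5) ≈ 2.000, f(29/12) ≈ 2.415, f(10/3) ≈ 2.769, f(4.25) ≈ 3.082, f(31/6) ≈ 3.367, f(73/12) ≈ 3.629, f(7) ≈ 3.873.
T_6 = (Δu/2)·[f(u_0) + 2f(u_1) + ... + 2f(u_{5}) + f(u_6)].
Sum ≈ 16.681.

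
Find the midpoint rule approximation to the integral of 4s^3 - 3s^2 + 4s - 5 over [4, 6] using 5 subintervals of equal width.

916.48

Δs = (6 − 4)/5 = 0.4.
Midpoints: 4.2, 4.6, 5, 5.4, 5.8.
f(4.2) = 255.232, f(4.6) = 339.264, f(5) = 440, f(5.4) = 558.976, f(5.8) = 697.728.
Sum = Δs · [f(4.2) + f(4.6) + f(5) + f(5.4) + f(5.8)].
Sum = 916.48.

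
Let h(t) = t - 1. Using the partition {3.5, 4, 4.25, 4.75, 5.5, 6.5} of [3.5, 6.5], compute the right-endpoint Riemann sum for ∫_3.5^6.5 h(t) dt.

13.0625

Subinterval widths: 0.5, 0.25, 0.5, 0.75, 1.
Right endpoints: 4, 4.25, 4.75, 5.5, 6.5.
h(4) = 3, h(4.25) = 3.25, h(4.75) = 3.75, h(5.5) = 4.5, h(6.5) = 5.5.
Sum = Σ Δt_i · h(t_i).
Sum = 13.0625.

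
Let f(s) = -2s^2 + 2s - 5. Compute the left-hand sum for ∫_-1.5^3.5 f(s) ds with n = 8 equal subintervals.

Δs = (3.5 − (-1.5))/8 = 0.625.
Left endpoints: -1.5, -0.875, -0.25, 0.375, 1, 1.625, 2.25, 2.875.
f(-1.5) = -12.5, f(-0.875) = -8.28125, f(-0.25) = -5.625, f(0.375) = -4.53125, f(1) = -5, f(1.625) = -7.03125, f(2.25) = -10.625, f(2.875) = -15.78125.
Sum = Δs · [f(-1.5) + f(-0.875) + f(-0.25) + ...].
Sum = -43.359375.

-43.359375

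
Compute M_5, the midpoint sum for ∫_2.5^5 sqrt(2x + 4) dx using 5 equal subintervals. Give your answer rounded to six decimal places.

Δx = (5 − 2.5)/5 = 0.5.
Midpoints: 2.75, 3.25, 3.75, 4.25, 4.75.
f(2.75) ≈ 3.082207, f(3.25) ≈ 3.240370, f(3.75) ≈ 3.391165, f(4.25) ≈ 3.535534, f(4.75) ≈ 3.674235.
Sum = Δx · [f(2.75) + f(3.25) + f(3.75) + f(4.25) + f(4.75)].
Sum ≈ 8.461755.

8.461755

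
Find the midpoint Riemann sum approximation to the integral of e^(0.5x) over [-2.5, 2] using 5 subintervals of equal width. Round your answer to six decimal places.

4.822759

Δx = (2 − (-2.5))/5 = 0.9.
Midpoints: -2.05, -1.15, -0.25, 0.65, 1.55.
f(-2.05) ≈ 0.358796, f(-1.15) ≈ 0.562705, f(-0.25) ≈ 0.882497, f(0.65) ≈ 1.384031, f(1.55) ≈ 2.170592.
Sum = Δx · [f(-2.05) + f(-1.15) + f(-0.25) + f(0.65) + f(1.55)].
Sum ≈ 4.822759.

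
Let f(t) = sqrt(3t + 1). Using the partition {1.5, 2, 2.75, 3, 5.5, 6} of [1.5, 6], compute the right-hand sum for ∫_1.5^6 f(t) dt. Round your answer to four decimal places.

Subinterval widths: 0.5, 0.75, 0.25, 2.5, 0.5.
Right endpoints: 2, 2.75, 3, 5.5, 6.
f(2) ≈ 2.6458, f(2.75) ≈ 3.0414, f(3) ≈ 3.1623, f(5.5) ≈ 4.1833, f(6) ≈ 4.3589.
Sum = Σ Δt_i · f(t_i).
Sum ≈ 17.0322.

17.0322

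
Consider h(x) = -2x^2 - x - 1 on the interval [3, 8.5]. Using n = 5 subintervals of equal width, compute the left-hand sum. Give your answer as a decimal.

Δx = (8.5 − 3)/5 = 1.1.
Left endpoints: 3, 4.1, 5.2, 6.3, 7.4.
h(3) = -22, h(4.1) = -38.72, h(5.2) = -60.28, h(6.3) = -86.68, h(7.4) = -117.92.
Sum = Δx · [h(3) + h(4.1) + h(5.2) + h(6.3) + h(7.4)].
Sum = -358.16.

-358.16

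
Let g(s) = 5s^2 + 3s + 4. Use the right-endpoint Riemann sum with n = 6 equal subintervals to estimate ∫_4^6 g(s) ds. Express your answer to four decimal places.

309.1852

Δs = (6 − 4)/6 = 1/3.
Right endpoints: 13/3, 14/3, 5, 16/3, 17/3, 6.
g(13/3) = 998/9, g(14/3) = 1142/9, g(5) = 144, g(16/3) = 1460/9, g(17/3) = 1634/9, g(6) = 202.
Sum = Δs · [g(13/3) + g(14/3) + g(5) + ...].
Sum ≈ 309.1852.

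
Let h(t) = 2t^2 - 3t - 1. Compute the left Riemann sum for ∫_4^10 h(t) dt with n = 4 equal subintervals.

384

Δt = (10 − 4)/4 = 1.5.
Left endpoints: 4, 5.5, 7, 8.5.
h(4) = 19, h(5.5) = 43, h(7) = 76, h(8.5) = 118.
Sum = Δt · [h(4) + h(5.5) + h(7) + h(8.5)].
Sum = 384.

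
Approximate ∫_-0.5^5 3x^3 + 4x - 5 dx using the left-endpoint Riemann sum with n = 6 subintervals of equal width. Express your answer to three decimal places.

Δx = (5 − (-0.5))/6 = 11/12.
Left endpoints: -0.5, 5/12, 4/3, 2.25, 19/6, 49/12.
f(-0.5) = -7.375, f(5/12) = -1795/576, f(4/3) = 67/9, f(2.25) = 38.171875, f(19/6) = 7411/72, f(49/12) = 124177/576.
Sum = Δx · [f(-0.5) + f(5/12) + f(4/3) + ...].
Sum ≈ 324.171.

324.171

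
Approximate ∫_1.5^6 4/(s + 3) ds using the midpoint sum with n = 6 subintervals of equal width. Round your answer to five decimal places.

2.76914

Δs = (6 − 1.5)/6 = 0.75.
Midpoints: 1.875, 2.625, 3.375, 4.125, 4.875, 5.625.
f(1.875) = 32/39, f(2.625) = 32/45, f(3.375) = 32/51, f(4.125) = 32/57, f(4.875) = 32/63, f(5.625) = 32/69.
Sum = Δs · [f(1.875) + f(2.625) + f(3.375) + ...].
Sum ≈ 2.76914.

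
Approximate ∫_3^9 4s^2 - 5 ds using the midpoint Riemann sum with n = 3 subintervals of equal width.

898

Δs = (9 − 3)/3 = 2.
Midpoints: 4, 6, 8.
f(4) = 59, f(6) = 139, f(8) = 251.
Sum = Δs · [f(4) + f(6) + f(8)].
Sum = 898.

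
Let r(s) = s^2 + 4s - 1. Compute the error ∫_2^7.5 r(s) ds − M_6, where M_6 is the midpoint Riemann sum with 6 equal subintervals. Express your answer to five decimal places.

Exact integral: ∫_2^7.5 r(s) ds ≈ 236.9583333.
M_6 ≈ 236.5732060.
Error ≈ 236.9583333 − 236.5732060 ≈ 0.38513.

0.38513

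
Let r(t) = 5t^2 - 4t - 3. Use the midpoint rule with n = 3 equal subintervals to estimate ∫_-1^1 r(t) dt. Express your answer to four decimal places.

-3.0370

Δt = (1 − (-1))/3 = 2/3.
Midpoints: -2/3, 0, 2/3.
r(-2/3) = 17/9, r(0) = -3, r(2/3) = -31/9.
Sum = Δt · [r(-2/3) + r(0) + r(2/3)].
Sum ≈ -3.0370.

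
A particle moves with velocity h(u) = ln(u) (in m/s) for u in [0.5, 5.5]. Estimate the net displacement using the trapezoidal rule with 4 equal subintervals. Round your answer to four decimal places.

Δu = (5.5 − 0.5)/4 = 1.25.
h(0.5) ≈ -0.6931, h(1.75) ≈ 0.5596, h(3) ≈ 1.0986, h(4.25) ≈ 1.4469, h(5.5) ≈ 1.7047.
T_4 = (Δu/2)·[h(u_0) + 2h(u_1) + 2h(u_2) + 2h(u_3) + h(u_4)].
Sum ≈ 4.5137.

4.5137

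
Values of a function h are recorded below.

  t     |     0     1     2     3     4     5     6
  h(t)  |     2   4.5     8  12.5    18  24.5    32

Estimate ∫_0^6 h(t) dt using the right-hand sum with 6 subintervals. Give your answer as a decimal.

Δt = 1.
Sum = 1·[4.5 + 8 + 12.5 + 18 + 24.5 + 32] = 99.5.

99.5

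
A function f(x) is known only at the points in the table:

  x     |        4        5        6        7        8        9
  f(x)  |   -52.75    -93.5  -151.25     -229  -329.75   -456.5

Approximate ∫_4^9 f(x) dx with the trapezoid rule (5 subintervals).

Δx = 1.
T_5 = (1/2)·[(-52.75) + 2·(-93.5) + 2·(-151.25) + 2·(-229) + 2·(-329.75) + (-456.5)] = -1058.125.

-1058.125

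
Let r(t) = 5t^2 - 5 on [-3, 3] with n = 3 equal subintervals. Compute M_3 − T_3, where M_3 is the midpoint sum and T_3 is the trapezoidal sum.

-30

M_3 = 50.
T_3 = 80.
M_3 − T_3 = -30.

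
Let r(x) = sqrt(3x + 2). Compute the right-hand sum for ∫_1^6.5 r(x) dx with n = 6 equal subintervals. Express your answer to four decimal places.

Δx = (6.5 − 1)/6 = 11/12.
Right endpoints: 23/12, 17/6, 3.75, 14/3, 67/12, 6.5.
r(23/12) ≈ 2.7839, r(17/6) ≈ 3.2404, r(3.75) ≈ 3.6401, r(14/3) ≈ 4.0000, r(67/12) ≈ 4.3301, r(6.5) ≈ 4.6368.
Sum = Δx · [r(23/12) + r(17/6) + r(3.75) + ...].
Sum ≈ 20.7453.

20.7453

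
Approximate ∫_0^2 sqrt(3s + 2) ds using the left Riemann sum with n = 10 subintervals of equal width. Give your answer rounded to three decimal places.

Δs = (2 − 0)/10 = 0.2.
Left endpoints: 0, 0.2, 0.4, 0.6, 0.8, 1, 1.2, 1.4, 1.6, 1.8.
f(0) ≈ 1.414, f(0.2) ≈ 1.612, f(0.4) ≈ 1.789, f(0.6) ≈ 1.949, f(0.8) ≈ 2.098, f(1) ≈ 2.236, f(1.2) ≈ 2.366, f(1.4) ≈ 2.490, f(1.6) ≈ 2.608, f(1.8) ≈ 2.720.
Sum = Δs · [f(0) + f(0.2) + f(0.4) + ...].
Sum ≈ 4.257.

4.257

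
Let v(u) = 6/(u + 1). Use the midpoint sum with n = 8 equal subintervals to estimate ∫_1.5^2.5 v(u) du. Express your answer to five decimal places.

Δu = (2.5 − 1.5)/8 = 0.125.
Midpoints: 1.5625, 1.6875, 1.8125, 1.9375, 2.0625, 2.1875, 2.3125, 2.4375.
v(1.5625) = 96/41, v(1.6875) = 96/43, v(1.8125) = 32/15, v(1.9375) = 96/47, v(2.0625) = 96/49, v(2.1875) = 32/17, v(2.3125) = 96/53, v(2.4375) = 96/55.
Sum = Δu · [v(1.5625) + v(1.6875) + v(1.8125) + ...].
Sum ≈ 2.01853.

2.01853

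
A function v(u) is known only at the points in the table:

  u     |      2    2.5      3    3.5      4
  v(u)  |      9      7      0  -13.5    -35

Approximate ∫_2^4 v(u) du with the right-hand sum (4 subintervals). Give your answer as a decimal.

-20.75

Δu = 0.5.
Sum = 0.5·[7 + 0 + (-13.5) + (-35)] = -20.75.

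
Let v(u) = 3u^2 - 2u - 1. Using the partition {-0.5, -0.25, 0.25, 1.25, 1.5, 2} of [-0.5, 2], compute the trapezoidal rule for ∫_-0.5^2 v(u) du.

Subinterval widths: 0.25, 0.5, 1, 0.25, 0.5.
v(-0.5) = 0.75, v(-0.25) = -0.3125, v(0.25) = -1.3125, v(1.25) = 1.1875, v(1.5) = 2.75, v(2) = 7.
On each subinterval the trapezoid contributes (Δu_i/2)·[v(u_{i-1}) + v(u_i)].
Sum = 2.515625.

2.515625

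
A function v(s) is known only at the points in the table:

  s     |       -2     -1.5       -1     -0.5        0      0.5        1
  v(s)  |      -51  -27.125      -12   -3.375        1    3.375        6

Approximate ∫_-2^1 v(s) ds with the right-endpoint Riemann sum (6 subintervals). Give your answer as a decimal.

Δs = 0.5.
Sum = 0.5·[(-27.125) + (-12) + (-3.375) + 1 + 3.375 + 6] = -16.0625.

-16.0625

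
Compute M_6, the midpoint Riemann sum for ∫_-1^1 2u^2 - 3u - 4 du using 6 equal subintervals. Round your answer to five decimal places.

-6.70370

Δu = (1 − (-1))/6 = 1/3.
Midpoints: -5/6, -0.5, -1/6, 1/6, 0.5, 5/6.
f(-5/6) = -1/9, f(-0.5) = -2, f(-1/6) = -31/9, f(1/6) = -40/9, f(0.5) = -5, f(5/6) = -46/9.
Sum = Δu · [f(-5/6) + f(-0.5) + f(-1/6) + ...].
Sum ≈ -6.70370.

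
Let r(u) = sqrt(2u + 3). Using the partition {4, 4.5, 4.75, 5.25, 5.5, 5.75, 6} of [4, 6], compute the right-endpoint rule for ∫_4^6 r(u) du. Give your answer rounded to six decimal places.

7.308683

Subinterval widths: 0.5, 0.25, 0.5, 0.25, 0.25, 0.25.
Right endpoints: 4.5, 4.75, 5.25, 5.5, 5.75, 6.
r(4.5) ≈ 3.464102, r(4.75) ≈ 3.535534, r(5.25) ≈ 3.674235, r(5.5) ≈ 3.741657, r(5.75) ≈ 3.807887, r(6) ≈ 3.872983.
Sum = Σ Δu_i · r(u_i).
Sum ≈ 7.308683.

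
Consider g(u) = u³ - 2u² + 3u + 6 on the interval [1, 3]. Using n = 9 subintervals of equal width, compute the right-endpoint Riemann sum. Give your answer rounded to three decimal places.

28.510

Δu = (3 − 1)/9 = 2/9.
Right endpoints: 11/9, 13/9, 5/3, 17/9, 19/9, 7/3, 23/9, 25/9, 3.
g(11/9) = 6200/729, g(13/9) = 6688/729, g(5/3) = 272/27, g(17/9) = 8216/729, g(19/9) = 9352/729, g(7/3) = 400/27, g(23/9) = 12608/729, g(25/9) = 14824/729, g(3) = 24.
Sum = Δu · [g(11/9) + g(13/9) + g(5/3) + ...].
Sum ≈ 28.510.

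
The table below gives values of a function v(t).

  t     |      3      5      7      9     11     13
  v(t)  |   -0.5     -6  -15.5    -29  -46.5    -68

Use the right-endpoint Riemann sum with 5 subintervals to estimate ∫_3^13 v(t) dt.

Δt = 2.
Sum = 2·[(-6) + (-15.5) + (-29) + (-46.5) + (-68)] = -330.

-330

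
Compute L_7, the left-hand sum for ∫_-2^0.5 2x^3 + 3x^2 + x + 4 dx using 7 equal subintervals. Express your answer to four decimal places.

Δx = (0.5 − (-2))/7 = 5/14.
Left endpoints: -2, -23/14, -9/7, -13/14, -4/7, -3/14, 1/7.
f(-2) = -2, f(-23/14) = 544/343, f(-9/7) = 1174/343, f(-13/14) = 2783/686, f(-4/7) = 1384/343, f(-3/14) = 1339/343, f(1/7) = 1444/343.
Sum = Δx · [f(-2) + f(-23/14) + f(-9/7) + ...].
Sum ≈ 6.8622.

6.8622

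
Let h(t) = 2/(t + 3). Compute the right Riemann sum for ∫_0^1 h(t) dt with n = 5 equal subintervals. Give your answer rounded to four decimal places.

Δt = (1 − 0)/5 = 0.2.
Right endpoints: 0.2, 0.4, 0.6, 0.8, 1.
h(0.2) = 0.625, h(0.4) = 10/17, h(0.6) = 5/9, h(0.8) = 10/19, h(1) = 0.5.
Sum = Δt · [h(0.2) + h(0.4) + h(0.6) + h(0.8) + h(1)].
Sum ≈ 0.5590.

0.5590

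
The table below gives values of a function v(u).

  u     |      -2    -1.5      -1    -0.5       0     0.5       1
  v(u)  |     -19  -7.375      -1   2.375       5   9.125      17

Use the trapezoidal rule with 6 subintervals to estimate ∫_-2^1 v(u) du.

Δu = 0.5.
T_6 = (0.5/2)·[(-19) + 2·(-7.375) + 2·(-1) + 2·2.375 + 2·5 + 2·9.125 + 17] = 3.5625.

3.5625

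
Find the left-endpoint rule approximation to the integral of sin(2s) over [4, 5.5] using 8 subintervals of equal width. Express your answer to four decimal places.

0.1124

Δs = (5.5 − 4)/8 = 0.1875.
Left endpoints: 4, 4.1875, 4.375, 4.5625, 4.75, 4.9375, 5.125, 5.3125.
f(4) ≈ 0.9894, f(4.1875) ≈ 0.8673, f(4.375) ≈ 0.6247, f(4.5625) ≈ 0.2953, f(4.75) ≈ -0.0752, f(4.9375) ≈ -0.4352, f(5.125) ≈ -0.7347, f(5.3125) ≈ -0.9321.
Sum = Δs · [f(4) + f(4.1875) + f(4.375) + ...].
Sum ≈ 0.1124.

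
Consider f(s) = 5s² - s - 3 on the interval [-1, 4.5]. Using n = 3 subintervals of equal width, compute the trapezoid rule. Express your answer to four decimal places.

142.8218

Δs = (4.5 − (-1))/3 = 11/6.
f(-1) = 3, f(5/6) = -13/36, f(8/3) = 269/9, f(4.5) = 93.75.
T_3 = (Δs/2)·[f(s_0) + 2f(s_1) + 2f(s_2) + f(s_3)].
Sum ≈ 142.8218.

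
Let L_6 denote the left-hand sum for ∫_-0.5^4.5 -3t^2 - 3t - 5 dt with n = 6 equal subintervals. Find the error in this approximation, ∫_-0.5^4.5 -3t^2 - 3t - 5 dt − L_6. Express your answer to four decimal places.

Exact integral: ∫_-0.5^4.5 f(t) dt = -146.25.
L_6 ≈ -116.736111.
Error ≈ -146.25 − (-116.736111) ≈ -29.5139.

-29.5139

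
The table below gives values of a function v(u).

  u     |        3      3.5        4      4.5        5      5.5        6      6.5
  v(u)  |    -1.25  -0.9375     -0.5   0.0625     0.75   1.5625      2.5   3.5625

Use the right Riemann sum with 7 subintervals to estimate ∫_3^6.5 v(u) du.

Δu = 0.5.
Sum = 0.5·[(-0.9375) + (-0.5) + 0.0625 + 0.75 + 1.5625 + 2.5 + 3.5625] = 3.5.

3.5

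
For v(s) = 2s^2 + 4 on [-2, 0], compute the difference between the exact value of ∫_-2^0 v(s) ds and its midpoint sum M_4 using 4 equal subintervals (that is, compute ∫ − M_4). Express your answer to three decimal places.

Exact integral: ∫_-2^0 v(s) ds ≈ 13.33333.
M_4 = 13.25.
Error ≈ 13.33333 − 13.25 ≈ 0.083.

0.083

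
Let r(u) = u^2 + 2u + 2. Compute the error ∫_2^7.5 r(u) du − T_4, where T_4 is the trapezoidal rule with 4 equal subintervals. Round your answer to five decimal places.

-1.73307

Exact integral: ∫_2^7.5 r(u) du ≈ 201.2083333.
T_4 = 202.94140625.
Error ≈ 201.2083333 − 202.94140625 ≈ -1.73307.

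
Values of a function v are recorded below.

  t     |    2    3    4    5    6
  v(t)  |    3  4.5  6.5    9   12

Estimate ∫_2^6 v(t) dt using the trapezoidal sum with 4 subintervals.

27.5

Δt = 1.
T_4 = (1/2)·[3 + 2·4.5 + 2·6.5 + 2·9 + 12] = 27.5.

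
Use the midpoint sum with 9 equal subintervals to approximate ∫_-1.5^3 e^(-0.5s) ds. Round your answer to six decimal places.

Δs = (3 − (-1.5))/9 = 0.5.
Midpoints: -1.25, -0.75, -0.25, 0.25, 0.75, 1.25, 1.75, 2.25, 2.75.
f(-1.25) ≈ 1.868246, f(-0.75) ≈ 1.454991, f(-0.25) ≈ 1.133148, f(0.25) ≈ 0.882497, f(0.75) ≈ 0.687289, f(1.25) ≈ 0.535261, f(1.75) ≈ 0.416862, f(2.25) ≈ 0.324652, f(2.75) ≈ 0.252840.
Sum = Δs · [f(-1.25) + f(-0.75) + f(-0.25) + ...].
Sum ≈ 3.777894.

3.777894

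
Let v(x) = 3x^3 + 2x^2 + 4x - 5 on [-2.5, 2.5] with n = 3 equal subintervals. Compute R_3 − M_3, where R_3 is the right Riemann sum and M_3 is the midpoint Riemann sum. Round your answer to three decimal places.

R_3 ≈ 95.25463.
M_3 ≈ -6.48148.
R_3 − M_3 ≈ 101.736.

101.736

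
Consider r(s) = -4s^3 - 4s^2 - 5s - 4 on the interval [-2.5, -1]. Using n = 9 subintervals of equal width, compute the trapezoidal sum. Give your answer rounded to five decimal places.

25.80556

Δs = (-1 − (-2.5))/9 = 1/6.
r(-2.5) = 46, r(-7/3) = 991/27, r(-13/6) = 776/27, r(-2) = 22, r(-11/6) = 442/27, r(-5/3) = 317/27, r(-1.5) = 8, r(-4/3) = 136/27, r(-7/6) = 74/27, r(-1) = 1.
T_9 = (Δs/2)·[r(s_0) + 2r(s_1) + ... + 2r(s_{8}) + r(s_9)].
Sum ≈ 25.80556.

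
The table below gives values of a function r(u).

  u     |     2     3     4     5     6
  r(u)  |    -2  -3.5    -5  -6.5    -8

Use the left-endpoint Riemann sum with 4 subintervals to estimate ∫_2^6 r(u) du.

Δu = 1.
Sum = 1·[(-2) + (-3.5) + (-5) + (-6.5)] = -17.

-17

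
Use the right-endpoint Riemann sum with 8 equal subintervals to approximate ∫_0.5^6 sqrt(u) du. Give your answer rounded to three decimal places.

10.142

Δu = (6 − 0.5)/8 = 0.6875.
Right endpoints: 1.1875, 1.875, 2.5625, 3.25, 3.9375, 4.625, 5.3125, 6.
f(1.1875) ≈ 1.090, f(1.875) ≈ 1.369, f(2.5625) ≈ 1.601, f(3.25) ≈ 1.803, f(3.9375) ≈ 1.984, f(4.625) ≈ 2.151, f(5.3125) ≈ 2.305, f(6) ≈ 2.449.
Sum = Δu · [f(1.1875) + f(1.875) + f(2.5625) + ...].
Sum ≈ 10.142.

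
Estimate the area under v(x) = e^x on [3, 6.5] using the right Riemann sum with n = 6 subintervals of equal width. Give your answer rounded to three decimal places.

Δx = (6.5 − 3)/6 = 7/12.
Right endpoints: 43/12, 25/6, 4.75, 16/3, 71/12, 6.5.
v(43/12) ≈ 35.993, v(25/6) ≈ 64.500, v(4.75) ≈ 115.584, v(16/3) ≈ 207.127, v(71/12) ≈ 371.172, v(6.5) ≈ 665.142.
Sum = Δx · [v(43/12) + v(25/6) + v(4.75) + ...].
Sum ≈ 851.386.

851.386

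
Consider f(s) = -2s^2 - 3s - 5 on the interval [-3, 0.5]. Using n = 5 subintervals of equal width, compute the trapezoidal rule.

Δs = (0.5 − (-3))/5 = 0.7.
f(-3) = -14, f(-2.3) = -8.68, f(-1.6) = -5.32, f(-0.9) = -3.92, f(-0.2) = -4.48, f(0.5) = -7.
T_5 = (Δs/2)·[f(s_0) + 2f(s_1) + ... + 2f(s_{4}) + f(s_5)].
Sum = -23.03.

-23.03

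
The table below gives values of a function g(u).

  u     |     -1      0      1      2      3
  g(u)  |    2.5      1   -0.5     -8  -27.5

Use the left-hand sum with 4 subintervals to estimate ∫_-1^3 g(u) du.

Δu = 1.
Sum = 1·[2.5 + 1 + (-0.5) + (-8)] = -5.

-5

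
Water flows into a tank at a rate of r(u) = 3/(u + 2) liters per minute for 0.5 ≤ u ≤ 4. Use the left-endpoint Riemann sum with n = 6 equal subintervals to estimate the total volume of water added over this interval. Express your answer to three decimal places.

Δu = (4 − 0.5)/6 = 7/12.
Left endpoints: 0.5, 13/12, 5/3, 2.25, 17/6, 41/12.
r(0.5) = 1.2, r(13/12) = 36/37, r(5/3) = 9/11, r(2.25) = 12/17, r(17/6) = 18/29, r(41/12) = 36/65.
Sum = Δu · [r(0.5) + r(13/12) + r(5/3) + ...].
Sum ≈ 2.842.

2.842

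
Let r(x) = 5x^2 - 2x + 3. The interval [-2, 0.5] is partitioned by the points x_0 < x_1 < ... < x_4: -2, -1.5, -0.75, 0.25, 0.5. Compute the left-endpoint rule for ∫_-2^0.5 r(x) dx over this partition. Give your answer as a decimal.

34.453125

Subinterval widths: 0.5, 0.75, 1, 0.25.
Left endpoints: -2, -1.5, -0.75, 0.25.
r(-2) = 27, r(-1.5) = 17.25, r(-0.75) = 7.3125, r(0.25) = 2.8125.
Sum = Σ Δx_i · r(x_i).
Sum = 34.453125.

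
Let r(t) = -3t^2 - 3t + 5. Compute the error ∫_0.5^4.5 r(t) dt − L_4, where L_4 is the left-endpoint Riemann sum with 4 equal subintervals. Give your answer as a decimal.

Exact integral: ∫_0.5^4.5 r(t) dt = -101.
L_4 = -67.
Error = -101 − (-67) = -34.

-34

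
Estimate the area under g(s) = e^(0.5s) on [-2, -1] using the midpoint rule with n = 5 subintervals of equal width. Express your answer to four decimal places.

Δs = (-1 − (-2))/5 = 0.2.
Midpoints: -1.9, -1.7, -1.5, -1.3, -1.1.
g(-1.9) ≈ 0.3867, g(-1.7) ≈ 0.4274, g(-1.5) ≈ 0.4724, g(-1.3) ≈ 0.5220, g(-1.1) ≈ 0.5769.
Sum = Δs · [g(-1.9) + g(-1.7) + g(-1.5) + g(-1.3) + g(-1.1)].
Sum ≈ 0.4771.

0.4771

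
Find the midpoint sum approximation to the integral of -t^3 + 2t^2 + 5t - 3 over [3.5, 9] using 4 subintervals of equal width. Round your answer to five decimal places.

-975.42822

Δt = (9 − 3.5)/4 = 1.375.
Midpoints: 4.1875, 5.5625, 6.9375, 8.3125.
f(4.1875) = -83643/4096, f(5.5625) = -349865/4096, f(6.9375) = -843567/4096, f(8.3125) = -1628637/4096.
Sum = Δt · [f(4.1875) + f(5.5625) + f(6.9375) + f(8.3125)].
Sum ≈ -975.42822.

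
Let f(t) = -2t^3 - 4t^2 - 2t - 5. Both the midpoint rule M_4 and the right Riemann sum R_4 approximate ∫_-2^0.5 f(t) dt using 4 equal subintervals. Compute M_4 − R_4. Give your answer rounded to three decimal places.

1.831

M_4 ≈ -11.65527.
R_4 ≈ -13.48633.
M_4 − R_4 ≈ 1.831.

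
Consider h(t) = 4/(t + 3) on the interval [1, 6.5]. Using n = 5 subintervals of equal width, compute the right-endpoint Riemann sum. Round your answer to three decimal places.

Δt = (6.5 − 1)/5 = 1.1.
Right endpoints: 2.1, 3.2, 4.3, 5.4, 6.5.
h(2.1) = 40/51, h(3.2) = 20/31, h(4.3) = 40/73, h(5.4) = 10/21, h(6.5) = 8/19.
Sum = Δt · [h(2.1) + h(3.2) + h(4.3) + h(5.4) + h(6.5)].
Sum ≈ 3.162.

3.162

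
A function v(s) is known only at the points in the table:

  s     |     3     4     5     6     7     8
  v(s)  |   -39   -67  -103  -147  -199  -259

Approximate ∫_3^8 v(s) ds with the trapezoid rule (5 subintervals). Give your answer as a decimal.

-665

Δs = 1.
T_5 = (1/2)·[(-39) + 2·(-67) + 2·(-103) + 2·(-147) + 2·(-199) + (-259)] = -665.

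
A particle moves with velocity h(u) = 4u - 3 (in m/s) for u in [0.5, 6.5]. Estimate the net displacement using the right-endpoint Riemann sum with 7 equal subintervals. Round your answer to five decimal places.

76.28571

Δu = (6.5 − 0.5)/7 = 6/7.
Right endpoints: 19/14, 31/14, 43/14, 55/14, 67/14, 79/14, 6.5.
h(19/14) = 17/7, h(31/14) = 41/7, h(43/14) = 65/7, h(55/14) = 89/7, h(67/14) = 113/7, h(79/14) = 137/7, h(6.5) = 23.
Sum = Δu · [h(19/14) + h(31/14) + h(43/14) + ...].
Sum ≈ 76.28571.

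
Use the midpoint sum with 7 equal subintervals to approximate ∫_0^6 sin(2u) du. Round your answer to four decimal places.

Δu = (6 − 0)/7 = 6/7.
Midpoints: 3/7, 9/7, 15/7, 3, 27/7, 33/7, 39/7.
f(3/7) ≈ 0.7560, f(9/7) ≈ 0.5398, f(15/7) ≈ -0.9103, f(3) ≈ -0.2794, f(27/7) ≈ 0.9903, f(33/7) ≈ -0.0038, f(39/7) ≈ -0.9892.
Sum = Δu · [f(3/7) + f(9/7) + f(15/7) + ...].
Sum ≈ 0.0885.

0.0885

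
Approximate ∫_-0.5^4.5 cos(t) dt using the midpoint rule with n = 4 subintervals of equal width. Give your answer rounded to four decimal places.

Δt = (4.5 − (-0.5))/4 = 1.25.
Midpoints: 0.125, 1.375, 2.625, 3.875.
f(0.125) ≈ 0.9922, f(1.375) ≈ 0.1945, f(2.625) ≈ -0.8695, f(3.875) ≈ -0.7429.
Sum = Δt · [f(0.125) + f(1.375) + f(2.625) + f(3.875)].
Sum ≈ -0.5321.

-0.5321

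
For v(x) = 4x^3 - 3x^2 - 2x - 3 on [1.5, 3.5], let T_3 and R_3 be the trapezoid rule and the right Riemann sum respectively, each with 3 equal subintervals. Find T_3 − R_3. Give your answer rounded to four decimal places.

T_3 = 93.5.
R_3 ≈ 134.833333.
T_3 − R_3 ≈ -41.3333.

-41.3333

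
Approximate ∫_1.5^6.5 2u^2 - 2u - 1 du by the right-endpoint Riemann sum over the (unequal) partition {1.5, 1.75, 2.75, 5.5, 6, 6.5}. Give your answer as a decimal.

207.15625

Subinterval widths: 0.25, 1, 2.75, 0.5, 0.5.
Right endpoints: 1.75, 2.75, 5.5, 6, 6.5.
f(1.75) = 1.625, f(2.75) = 8.625, f(5.5) = 48.5, f(6) = 59, f(6.5) = 70.5.
Sum = Σ Δu_i · f(u_i).
Sum = 207.15625.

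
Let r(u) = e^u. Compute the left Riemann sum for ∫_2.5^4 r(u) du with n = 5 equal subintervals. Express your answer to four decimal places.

Δu = (4 − 2.5)/5 = 0.3.
Left endpoints: 2.5, 2.8, 3.1, 3.4, 3.7.
r(2.5) ≈ 12.1825, r(2.8) ≈ 16.4446, r(3.1) ≈ 22.1980, r(3.4) ≈ 29.9641, r(3.7) ≈ 40.4473.
Sum = Δu · [r(2.5) + r(2.8) + r(3.1) + r(3.4) + r(3.7)].
Sum ≈ 36.3709.

36.3709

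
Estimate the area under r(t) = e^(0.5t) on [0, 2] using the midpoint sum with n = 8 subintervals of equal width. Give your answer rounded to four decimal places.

3.4343

Δt = (2 − 0)/8 = 0.25.
Midpoints: 0.125, 0.375, 0.625, 0.875, 1.125, 1.375, 1.625, 1.875.
r(0.125) ≈ 1.0645, r(0.375) ≈ 1.2062, r(0.625) ≈ 1.3668, r(0.875) ≈ 1.5488, r(1.125) ≈ 1.7551, r(1.375) ≈ 1.9887, r(1.625) ≈ 2.2535, r(1.875) ≈ 2.5536.
Sum = Δt · [r(0.125) + r(0.375) + r(0.625) + ...].
Sum ≈ 3.4343.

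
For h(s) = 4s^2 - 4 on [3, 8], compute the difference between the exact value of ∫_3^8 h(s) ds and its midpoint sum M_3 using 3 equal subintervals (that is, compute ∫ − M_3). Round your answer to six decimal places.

4.629630

Exact integral: ∫_3^8 h(s) ds ≈ 626.66666667.
M_3 ≈ 622.03703704.
Error ≈ 626.66666667 − 622.03703704 ≈ 4.629630.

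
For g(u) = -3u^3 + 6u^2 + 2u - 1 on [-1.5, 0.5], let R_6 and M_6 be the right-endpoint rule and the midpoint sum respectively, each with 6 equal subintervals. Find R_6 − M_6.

-2.5

R_6 ≈ 4.0555556.
M_6 ≈ 6.5555556.
R_6 − M_6 = -2.5.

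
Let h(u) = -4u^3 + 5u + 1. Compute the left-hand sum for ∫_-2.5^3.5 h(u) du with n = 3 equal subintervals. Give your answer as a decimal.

90

Δu = (3.5 − (-2.5))/3 = 2.
Left endpoints: -2.5, -0.5, 1.5.
h(-2.5) = 51, h(-0.5) = -1, h(1.5) = -5.
Sum = Δu · [h(-2.5) + h(-0.5) + h(1.5)].
Sum = 90.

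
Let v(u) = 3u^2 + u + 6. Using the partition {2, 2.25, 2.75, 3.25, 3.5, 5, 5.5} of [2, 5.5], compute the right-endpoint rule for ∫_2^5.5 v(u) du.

233.734375

Subinterval widths: 0.25, 0.5, 0.5, 0.25, 1.5, 0.5.
Right endpoints: 2.25, 2.75, 3.25, 3.5, 5, 5.5.
v(2.25) = 23.4375, v(2.75) = 31.4375, v(3.25) = 40.9375, v(3.5) = 46.25, v(5) = 86, v(5.5) = 102.25.
Sum = Σ Δu_i · v(u_i).
Sum = 233.734375.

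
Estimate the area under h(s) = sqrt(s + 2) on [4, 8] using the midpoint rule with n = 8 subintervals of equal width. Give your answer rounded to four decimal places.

Δs = (8 − 4)/8 = 0.5.
Midpoints: 4.25, 4.75, 5.25, 5.75, 6.25, 6.75, 7.25, 7.75.
h(4.25) ≈ 2.5000, h(4.75) ≈ 2.5981, h(5.25) ≈ 2.6926, h(5.75) ≈ 2.7839, h(6.25) ≈ 2.8723, h(6.75) ≈ 2.9580, h(7.25) ≈ 3.0414, h(7.75) ≈ 3.1225.
Sum = Δs · [h(4.25) + h(4.75) + h(5.25) + ...].
Sum ≈ 11.2844.

11.2844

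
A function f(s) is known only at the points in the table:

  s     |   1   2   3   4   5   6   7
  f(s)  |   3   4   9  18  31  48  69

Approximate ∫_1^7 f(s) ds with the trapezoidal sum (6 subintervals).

Δs = 1.
T_6 = (1/2)·[3 + 2·4 + 2·9 + 2·18 + 2·31 + 2·48 + 69] = 146.

146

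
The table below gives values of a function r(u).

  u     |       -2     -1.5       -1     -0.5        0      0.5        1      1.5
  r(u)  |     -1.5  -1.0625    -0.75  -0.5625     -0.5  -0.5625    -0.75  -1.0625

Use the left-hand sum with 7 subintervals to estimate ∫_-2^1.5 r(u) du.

Δu = 0.5.
Sum = 0.5·[(-1.5) + (-1.0625) + (-0.75) + (-0.5625) + (-0.5) + (-0.5625) + (-0.75)] = -2.84375.

-2.84375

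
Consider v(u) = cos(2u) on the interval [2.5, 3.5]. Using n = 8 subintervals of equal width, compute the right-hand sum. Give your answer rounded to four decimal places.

0.8331

Δu = (3.5 − 2.5)/8 = 0.125.
Right endpoints: 2.625, 2.75, 2.875, 3, 3.125, 3.25, 3.375, 3.5.
v(2.625) ≈ 0.5121, v(2.75) ≈ 0.7087, v(2.875) ≈ 0.8612, v(3) ≈ 0.9602, v(3.125) ≈ 0.9994, v(3.25) ≈ 0.9766, v(3.375) ≈ 0.8930, v(3.5) ≈ 0.7539.
Sum = Δu · [v(2.625) + v(2.75) + v(2.875) + ...].
Sum ≈ 0.8331.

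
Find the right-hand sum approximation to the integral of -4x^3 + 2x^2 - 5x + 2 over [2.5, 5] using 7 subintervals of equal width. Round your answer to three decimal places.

Δx = (5 − 2.5)/7 = 5/14.
Right endpoints: 20/7, 45/14, 25/7, 55/14, 30/7, 65/14, 5.
f(20/7) = -30614/343, f(45/14) = -86603/686, f(25/7) = -59189/343, f(55/14) = -157303/686, f(30/7) = -102064/343, f(65/14) = -259603/686, f(5) = -473.
Sum = Δx · [f(20/7) + f(45/14) + f(25/7) + ...].
Sum ≈ -630.842.

-630.842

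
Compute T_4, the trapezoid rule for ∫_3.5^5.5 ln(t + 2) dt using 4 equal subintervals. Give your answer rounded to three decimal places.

3.735

Δt = (5.5 − 3.5)/4 = 0.5.
f(3.5) ≈ 1.705, f(4) ≈ 1.792, f(4.5) ≈ 1.872, f(5) ≈ 1.946, f(5.5) ≈ 2.015.
T_4 = (Δt/2)·[f(t_0) + 2f(t_1) + 2f(t_2) + 2f(t_3) + f(t_4)].
Sum ≈ 3.735.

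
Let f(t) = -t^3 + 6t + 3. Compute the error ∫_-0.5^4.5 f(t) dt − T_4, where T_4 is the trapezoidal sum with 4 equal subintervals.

7.8125

Exact integral: ∫_-0.5^4.5 f(t) dt = -27.5.
T_4 = -35.3125.
Error = -27.5 − (-35.3125) = 7.8125.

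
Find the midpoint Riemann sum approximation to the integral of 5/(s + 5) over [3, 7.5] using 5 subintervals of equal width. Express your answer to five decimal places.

2.22988

Δs = (7.5 − 3)/5 = 0.9.
Midpoints: 3.45, 4.35, 5.25, 6.15, 7.05.
f(3.45) = 100/169, f(4.35) = 100/187, f(5.25) = 20/41, f(6.15) = 100/223, f(7.05) = 100/241.
Sum = Δs · [f(3.45) + f(4.35) + f(5.25) + f(6.15) + f(7.05)].
Sum ≈ 2.22988.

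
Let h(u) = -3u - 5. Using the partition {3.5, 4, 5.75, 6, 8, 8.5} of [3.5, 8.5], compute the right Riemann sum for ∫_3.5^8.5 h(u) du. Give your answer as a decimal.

-126.4375

Subinterval widths: 0.5, 1.75, 0.25, 2, 0.5.
Right endpoints: 4, 5.75, 6, 8, 8.5.
h(4) = -17, h(5.75) = -22.25, h(6) = -23, h(8) = -29, h(8.5) = -30.5.
Sum = Σ Δu_i · h(u_i).
Sum = -126.4375.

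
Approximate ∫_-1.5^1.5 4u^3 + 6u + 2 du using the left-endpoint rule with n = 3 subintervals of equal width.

Δu = (1.5 − (-1.5))/3 = 1.
Left endpoints: -1.5, -0.5, 0.5.
f(-1.5) = -20.5, f(-0.5) = -1.5, f(0.5) = 5.5.
Sum = Δu · [f(-1.5) + f(-0.5) + f(0.5)].
Sum = -16.5.

-16.5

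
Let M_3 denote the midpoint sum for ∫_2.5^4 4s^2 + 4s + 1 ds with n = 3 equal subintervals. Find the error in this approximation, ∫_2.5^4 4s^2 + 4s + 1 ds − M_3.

Exact integral: ∫_2.5^4 f(s) ds = 85.5.
M_3 = 85.375.
Error = 85.5 − 85.375 = 0.125.

0.125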